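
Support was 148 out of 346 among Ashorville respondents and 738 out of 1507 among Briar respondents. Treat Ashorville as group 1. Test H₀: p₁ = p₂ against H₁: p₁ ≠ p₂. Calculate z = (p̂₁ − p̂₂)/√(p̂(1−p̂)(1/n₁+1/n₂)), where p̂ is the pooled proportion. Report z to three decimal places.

z = -2.081

p̂₁ = 148/346 = 0.42775, p̂₂ = 738/1507 = 0.48971.
Pooled p̂ = (148+738)/(346+1507) = 886/1853 = 0.47814.
SE = √(0.249522 × 0.00355374) = 0.02978.
z = (0.42775 − 0.48971)/0.02978 = -0.06196/0.02978 = -2.081.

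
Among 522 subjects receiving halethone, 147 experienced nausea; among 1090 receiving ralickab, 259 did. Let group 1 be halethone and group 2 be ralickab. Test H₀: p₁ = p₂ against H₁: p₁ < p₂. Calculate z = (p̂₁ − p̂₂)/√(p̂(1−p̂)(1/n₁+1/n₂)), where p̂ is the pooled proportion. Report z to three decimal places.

p̂₁ = 147/522 = 0.281609, p̂₂ = 259/1090 = 0.237615.
Pooled p̂ = (147+259)/(522+1090) = 406/1612 = 0.251861.
SE = √(p̂(1−p̂)(1/n₁+1/n₂)) = √(0.251861·0.748139·0.00283314) = √(0.00053384) = 0.023105.
z = (0.281609 − 0.237615)/0.023105 = 0.043994/0.023105 = 1.904.
p-value = P(Z < 1.904) ≈ 0.9716.

z = 1.904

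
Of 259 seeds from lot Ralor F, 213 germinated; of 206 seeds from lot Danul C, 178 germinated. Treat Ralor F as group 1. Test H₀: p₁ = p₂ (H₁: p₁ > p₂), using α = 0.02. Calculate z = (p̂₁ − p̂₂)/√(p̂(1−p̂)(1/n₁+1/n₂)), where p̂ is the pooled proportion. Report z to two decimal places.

p̂₁ = 213/259 ≈ 0.8224, p̂₂ = 178/206 ≈ 0.8641.
Pooled p̂ = (213+178)/(259+206) = 391/465 = 0.8409.
SE = √(p̂(1−p̂)(1/n₁+1/n₂)) = √(0.8409·0.1591·0.00871537) = √(0.00116624) = 0.0342.
z = (0.8224 − 0.8641)/0.0342 = -0.0417/0.0342 = -1.22.
p-value = P(Z > -1.221) ≈ 0.8889. With α = 0.02, fail to reject H₀.

z = -1.22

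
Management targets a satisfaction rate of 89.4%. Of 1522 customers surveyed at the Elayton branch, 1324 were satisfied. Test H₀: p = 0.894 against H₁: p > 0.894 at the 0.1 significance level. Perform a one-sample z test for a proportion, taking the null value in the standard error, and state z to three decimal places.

p̂ = 1324/1522 = 0.86991.
SE = √(p₀(1−p₀)/n) = √(0.094764/1522) = 0.00789.
z = (0.86991 − 0.894)/0.00789 = -0.02409/0.00789 = -3.053.
p-value = P(Z > -3.053) ≈ 0.9989. With α = 0.1, fail to reject H₀.

z = -3.053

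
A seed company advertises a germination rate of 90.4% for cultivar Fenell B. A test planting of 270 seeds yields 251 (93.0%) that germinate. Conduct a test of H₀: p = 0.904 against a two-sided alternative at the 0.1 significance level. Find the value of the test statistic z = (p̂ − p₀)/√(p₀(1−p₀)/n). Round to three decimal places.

z = 1.430

p̂ = 251/270 = 0.929630.
SE = √(p₀(1−p₀)/n) = √(0.086784/270) = 0.017928.
z = (0.929630 − 0.904)/0.017928 = 0.025630/0.017928 = 1.430.
Two-sided p-value ≈ 2·Φ(−1.430) = 0.1528. With α = 0.1, fail to reject H₀.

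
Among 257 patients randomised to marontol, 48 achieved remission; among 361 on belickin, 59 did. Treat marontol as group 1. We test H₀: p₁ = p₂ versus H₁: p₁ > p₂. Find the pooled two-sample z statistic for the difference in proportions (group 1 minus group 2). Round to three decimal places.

p̂₁ = 48/257 ≈ 0.18677, p̂₂ = 59/361 ≈ 0.16343.
Pooled p̂ = (48+59)/(257+361) = 107/618 = 0.17314.
SE = √(p̂(1−p̂)(1/n₁+1/n₂)) = √(0.17314·0.82686·0.00666113) = √(0.000953621) = 0.03088.
z = (0.18677 − 0.16343)/0.03088 = 0.02334/0.03088 = 0.756.
p-value = P(Z > 0.756) ≈ 0.2249.

z = 0.756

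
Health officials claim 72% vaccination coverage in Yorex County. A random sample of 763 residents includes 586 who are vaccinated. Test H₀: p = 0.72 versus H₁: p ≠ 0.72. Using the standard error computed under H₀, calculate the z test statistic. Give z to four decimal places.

z = 2.9543

p̂ = 586/763 ≈ 0.76802097.
Standard error under H₀: √(0.72×0.28/763) = 0.01625485.
z = (0.76802097 − 0.72)/0.01625485 = 0.04802097/0.01625485 = 2.9543.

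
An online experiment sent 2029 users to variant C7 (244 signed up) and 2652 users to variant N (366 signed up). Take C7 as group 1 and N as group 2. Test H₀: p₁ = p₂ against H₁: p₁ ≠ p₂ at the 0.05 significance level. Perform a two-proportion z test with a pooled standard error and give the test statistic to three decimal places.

z = -1.788

p̂₁ = 244/2029 = 0.12026, p̂₂ = 366/2652 = 0.13801.
Pooled p̂ = (244+366)/(2029+2652) = 610/4681 = 0.13031.
SE = √(0.113332 × 0.000869928) = 0.00993.
z = (0.12026 − 0.13801)/0.00993 = -0.01775/0.00993 = -1.788.
p-value = 2·P(Z > 1.788) ≈ 0.0738. With α = 0.05, fail to reject H₀.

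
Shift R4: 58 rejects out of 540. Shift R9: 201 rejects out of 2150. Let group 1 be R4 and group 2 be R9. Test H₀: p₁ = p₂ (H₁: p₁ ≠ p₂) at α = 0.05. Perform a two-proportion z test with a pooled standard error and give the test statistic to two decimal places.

z = 0.98

p̂₁ = 58/540 = 0.1074, p̂₂ = 201/2150 = 0.0935.
Pooled p̂ = (58+201)/(540+2150) = 259/2690 = 0.0963.
SE = √(p̂(1−p̂)(1/n₁+1/n₂)) = √(0.0963·0.9037·0.00231697) = √(0.000201605) = 0.0142.
z = (0.1074 − 0.0935)/0.0142 = 0.0139/0.0142 = 0.98.
Two-sided p-value ≈ 2·Φ(−0.980) = 0.3269; since p > α = 0.05, fail to reject H₀.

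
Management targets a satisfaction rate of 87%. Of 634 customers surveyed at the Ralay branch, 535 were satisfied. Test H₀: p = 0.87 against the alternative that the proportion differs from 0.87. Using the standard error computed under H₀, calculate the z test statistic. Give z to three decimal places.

p̂ = 535/634 ≈ 0.843849.
SE = √(p₀(1−p₀)/n) = √(0.1131/634) = 0.013356.
z = (0.843849 − 0.87)/0.013356 = -0.026151/0.013356 = -1.958.

z = -1.958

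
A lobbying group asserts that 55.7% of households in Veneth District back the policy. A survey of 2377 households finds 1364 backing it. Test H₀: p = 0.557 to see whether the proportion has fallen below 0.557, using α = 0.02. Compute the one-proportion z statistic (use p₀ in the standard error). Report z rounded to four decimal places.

p̂ = 1364/2377 ≈ 0.573833.
Under H₀, SE = √(0.557·0.443/2377) = √(0.000103808) = 0.010189.
z = (0.573833 − 0.557)/0.010189 = 0.016833/0.010189 = 1.6521.
p-value = P(Z < 1.652) ≈ 0.9507, so at α = 0.02 we fail to reject H₀.

z = 1.6521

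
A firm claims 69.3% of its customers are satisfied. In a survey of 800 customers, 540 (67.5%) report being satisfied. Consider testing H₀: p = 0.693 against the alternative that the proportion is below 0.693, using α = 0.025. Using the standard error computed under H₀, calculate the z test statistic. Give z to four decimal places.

p̂ = 540/800 = 0.675000.
Under H₀, SE = √(0.693·0.307/800) = √(0.000265939) = 0.016308.
z = (0.675000 − 0.693)/0.016308 = -0.018000/0.016308 = -1.1038.
p-value = P(Z < -1.104) ≈ 0.1348, so at α = 0.025 we fail to reject H₀.

z = -1.1038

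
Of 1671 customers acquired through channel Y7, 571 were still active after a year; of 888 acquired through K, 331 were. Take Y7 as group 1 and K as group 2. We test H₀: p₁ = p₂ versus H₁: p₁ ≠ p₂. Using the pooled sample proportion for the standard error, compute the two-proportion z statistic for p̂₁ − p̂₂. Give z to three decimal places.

z = -1.564

p̂₁ = 571/1671 ≈ 0.341712, p̂₂ = 331/888 ≈ 0.372748.
Pooled p̂ = (571+331)/(1671+888) = 902/2559 = 0.352481.
SE = √(p̂(1−p̂)(1/n₁+1/n₂)) = √(0.352481·0.647519·0.00172457) = √(0.000393613) = 0.019840.
z = (0.341712 − 0.372748)/0.019840 = -0.031036/0.019840 = -1.564.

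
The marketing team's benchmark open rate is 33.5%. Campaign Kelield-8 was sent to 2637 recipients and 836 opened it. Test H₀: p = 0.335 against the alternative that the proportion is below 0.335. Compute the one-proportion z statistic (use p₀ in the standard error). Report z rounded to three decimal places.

z = -1.955

p̂ = 836/2637 = 0.31703.
SE = √(p₀(1−p₀)/n) = √(0.22278/2637) = 0.00919.
z = (0.31703 − 0.335)/0.00919 = -0.01797/0.00919 = -1.955.
p-value = P(Z < -1.955) ≈ 0.0253.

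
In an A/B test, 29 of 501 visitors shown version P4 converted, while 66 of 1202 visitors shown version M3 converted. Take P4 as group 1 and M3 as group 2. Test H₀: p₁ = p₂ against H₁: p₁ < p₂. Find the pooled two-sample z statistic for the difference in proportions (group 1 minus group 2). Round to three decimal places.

p̂₁ = 29/501 ≈ 0.057884, p̂₂ = 66/1202 ≈ 0.054908.
Pooled p̂ = (29+66)/(501+1202) = 95/1703 = 0.055784.
SE = √(0.0526721 × 0.00282795) = 0.012205.
z = (0.057884 − 0.054908)/0.012205 = 0.002976/0.012205 = 0.244.
p-value = P(Z < 0.244) ≈ 0.5963.

z = 0.244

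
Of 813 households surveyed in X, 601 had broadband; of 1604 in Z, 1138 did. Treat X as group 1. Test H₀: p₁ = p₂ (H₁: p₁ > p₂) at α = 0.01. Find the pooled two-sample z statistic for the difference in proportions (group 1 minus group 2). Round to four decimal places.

p̂₁ = 601/813 = 0.739237, p̂₂ = 1138/1604 = 0.709476.
Pooled p̂ = (601+1138)/(813+1604) = 1739/2417 = 0.719487.
SE = √(0.201825 × 0.00185345) = 0.019341.
z = (0.739237 − 0.709476)/0.019341 = 0.029761/0.019341 = 1.5388.
p-value = P(Z > 1.539) ≈ 0.0619, so at α = 0.01 we fail to reject H₀.

z = 1.5388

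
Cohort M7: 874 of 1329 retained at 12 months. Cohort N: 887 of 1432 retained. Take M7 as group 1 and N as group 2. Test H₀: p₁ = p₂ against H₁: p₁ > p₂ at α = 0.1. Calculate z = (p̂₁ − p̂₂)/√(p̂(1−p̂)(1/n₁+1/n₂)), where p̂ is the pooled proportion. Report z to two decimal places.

p̂₁ = 874/1329 ≈ 0.6576, p̂₂ = 887/1432 ≈ 0.6194.
Pooled p̂ = (874+887)/(1329+1432) = 1761/2761 = 0.6378.
SE = √(0.231008 × 0.00145077) = 0.0183.
z = (0.6576 − 0.6194)/0.0183 = 0.0382/0.0183 = 2.09.
p-value = P(Z > 2.088) ≈ 0.0184. With α = 0.1, reject H₀.

z = 2.09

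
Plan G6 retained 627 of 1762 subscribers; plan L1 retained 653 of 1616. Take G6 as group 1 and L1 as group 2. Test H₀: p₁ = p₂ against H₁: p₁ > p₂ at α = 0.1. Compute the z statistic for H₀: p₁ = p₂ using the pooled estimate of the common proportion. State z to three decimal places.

z = -2.887

p̂₁ = 627/1762 ≈ 0.355846, p̂₂ = 653/1616 ≈ 0.404084.
Pooled p̂ = (627+653)/(1762+1616) = 1280/3378 = 0.378922.
SE = √(0.23534 × 0.00118635) = 0.016709.
z = (0.355846 − 0.404084)/0.016709 = -0.048238/0.016709 = -2.887.
p-value = P(Z > -2.887) ≈ 0.9981. With α = 0.1, fail to reject H₀.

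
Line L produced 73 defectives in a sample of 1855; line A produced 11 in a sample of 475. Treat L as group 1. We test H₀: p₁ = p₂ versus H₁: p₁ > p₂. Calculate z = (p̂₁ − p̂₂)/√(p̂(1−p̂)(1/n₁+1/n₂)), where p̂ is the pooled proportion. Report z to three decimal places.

p̂₁ = 73/1855 = 0.039353, p̂₂ = 11/475 = 0.023158.
Pooled p̂ = (73+11)/(1855+475) = 84/2330 = 0.036052.
SE = √(0.0347518 × 0.00264435) = 0.009586.
z = (0.039353 − 0.023158)/0.009586 = 0.016195/0.009586 = 1.689.

z = 1.689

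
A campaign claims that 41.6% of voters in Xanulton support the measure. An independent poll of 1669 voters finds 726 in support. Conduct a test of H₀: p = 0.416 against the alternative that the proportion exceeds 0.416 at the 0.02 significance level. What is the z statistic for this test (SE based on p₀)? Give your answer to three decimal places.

p̂ = 726/1669 ≈ 0.434991.
SE = √(p₀(1−p₀)/n) = √(0.24294/1669) = 0.012065.
z = (0.434991 − 0.416)/0.012065 = 0.018991/0.012065 = 1.574.
p-value = P(Z > 1.574) ≈ 0.0577. With α = 0.02, fail to reject H₀.

z = 1.574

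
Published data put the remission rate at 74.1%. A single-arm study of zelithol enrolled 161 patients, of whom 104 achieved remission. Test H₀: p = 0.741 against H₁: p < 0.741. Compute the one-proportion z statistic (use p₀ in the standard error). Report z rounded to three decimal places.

p̂ = 104/161 ≈ 0.645963.
Under H₀, SE = √(0.741·0.259/161) = √(0.00119204) = 0.034526.
z = (0.645963 − 0.741)/0.034526 = -0.095037/0.034526 = -2.753.
p-value = P(Z < -2.753) ≈ 0.0030.

z = -2.753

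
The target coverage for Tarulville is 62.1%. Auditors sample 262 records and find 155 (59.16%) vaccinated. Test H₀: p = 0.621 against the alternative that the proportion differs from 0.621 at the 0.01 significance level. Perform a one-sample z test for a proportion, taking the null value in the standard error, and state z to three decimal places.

p̂ = 155/262 ≈ 0.59160.
Standard error under H₀: √(0.621×0.379/262) = 0.02997.
z = (0.59160 − 0.621)/0.02997 = -0.02940/0.02997 = -0.981.
Two-sided p-value ≈ 2·Φ(−0.981) = 0.3267. With α = 0.01, fail to reject H₀.

z = -0.981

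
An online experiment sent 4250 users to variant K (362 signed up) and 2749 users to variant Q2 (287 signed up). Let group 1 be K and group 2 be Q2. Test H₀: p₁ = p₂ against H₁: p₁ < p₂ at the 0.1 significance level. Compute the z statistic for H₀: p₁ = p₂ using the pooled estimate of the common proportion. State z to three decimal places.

p̂₁ = 362/4250 = 0.085176, p̂₂ = 287/2749 = 0.104402.
Pooled p̂ = (362+287)/(4250+2749) = 649/6999 = 0.092728.
SE = √(0.0841291 × 0.000599063) = 0.007099.
z = (0.085176 − 0.104402)/0.007099 = -0.019226/0.007099 = -2.708.
p-value = P(Z < -2.708) ≈ 0.0034; since p < α = 0.1, reject H₀.

z = -2.708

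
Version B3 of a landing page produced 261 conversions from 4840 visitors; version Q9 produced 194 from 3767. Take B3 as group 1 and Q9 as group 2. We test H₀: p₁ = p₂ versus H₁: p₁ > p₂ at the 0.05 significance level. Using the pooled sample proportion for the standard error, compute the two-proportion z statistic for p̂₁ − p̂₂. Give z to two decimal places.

p̂₁ = 261/4840 ≈ 0.05393, p̂₂ = 194/3767 ≈ 0.05150.
Pooled p̂ = (261+194)/(4840+3767) = 455/8607 = 0.05286.
SE = √(0.0500694 × 0.000472075) = 0.00486.
z = (0.05393 − 0.05150)/0.00486 = 0.00243/0.00486 = 0.50.
p-value = P(Z > 0.499) ≈ 0.3089. With α = 0.05, fail to reject H₀.

z = 0.50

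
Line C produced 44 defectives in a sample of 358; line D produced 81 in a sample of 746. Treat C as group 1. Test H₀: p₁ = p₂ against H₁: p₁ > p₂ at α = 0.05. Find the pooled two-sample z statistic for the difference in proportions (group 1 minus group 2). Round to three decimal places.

p̂₁ = 44/358 = 0.12291, p̂₂ = 81/746 = 0.10858.
Pooled p̂ = (44+81)/(358+746) = 125/1104 = 0.11322.
SE = √(0.100405 × 0.00413378) = 0.02037.
z = (0.12291 − 0.10858)/0.02037 = 0.01433/0.02037 = 0.703.
p-value = P(Z > 0.703) ≈ 0.2410, so at α = 0.05 we fail to reject H₀.

z = 0.703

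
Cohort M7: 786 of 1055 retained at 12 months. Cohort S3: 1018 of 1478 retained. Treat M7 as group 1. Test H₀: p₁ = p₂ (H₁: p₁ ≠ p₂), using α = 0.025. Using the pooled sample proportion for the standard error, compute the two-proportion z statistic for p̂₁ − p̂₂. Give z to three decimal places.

p̂₁ = 786/1055 ≈ 0.745024, p̂₂ = 1018/1478 ≈ 0.688769.
Pooled p̂ = (786+1018)/(1055+1478) = 1804/2533 = 0.712199.
SE = √(0.204972 × 0.00162446) = 0.018247.
z = (0.745024 − 0.688769)/0.018247 = 0.056255/0.018247 = 3.083.
Two-sided p-value ≈ 2·Φ(−3.083) = 0.0020. With α = 0.025, reject H₀.

z = 3.083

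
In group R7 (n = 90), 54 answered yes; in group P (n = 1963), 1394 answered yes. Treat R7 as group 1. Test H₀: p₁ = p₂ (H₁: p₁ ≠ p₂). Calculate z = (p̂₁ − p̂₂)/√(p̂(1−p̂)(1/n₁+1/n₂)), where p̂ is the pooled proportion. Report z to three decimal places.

p̂₁ = 54/90 = 0.60000, p̂₂ = 1394/1963 = 0.71014.
Pooled p̂ = (54+1394)/(90+1963) = 1448/2053 = 0.70531.
SE = √(0.207848 × 0.0116205) = 0.04915.
z = (0.60000 − 0.71014)/0.04915 = -0.11014/0.04915 = -2.241.

z = -2.241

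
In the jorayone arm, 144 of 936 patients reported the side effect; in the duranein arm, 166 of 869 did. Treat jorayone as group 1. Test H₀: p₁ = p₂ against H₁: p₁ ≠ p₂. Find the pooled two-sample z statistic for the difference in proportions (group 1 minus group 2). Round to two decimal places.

z = -2.09

p̂₁ = 144/936 ≈ 0.1538, p̂₂ = 166/869 ≈ 0.1910.
Pooled p̂ = (144+166)/(936+869) = 310/1805 = 0.1717.
SE = √(0.142249 × 0.00221912) = 0.0178.
z = (0.1538 − 0.1910)/0.0178 = -0.0372/0.0178 = -2.09.
Two-sided p-value ≈ 2·Φ(−2.093) = 0.0364.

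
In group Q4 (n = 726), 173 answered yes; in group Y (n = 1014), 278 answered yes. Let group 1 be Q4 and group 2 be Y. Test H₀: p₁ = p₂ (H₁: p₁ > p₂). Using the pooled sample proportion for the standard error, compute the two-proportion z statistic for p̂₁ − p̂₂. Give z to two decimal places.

p̂₁ = 173/726 ≈ 0.23829, p̂₂ = 278/1014 ≈ 0.27416.
Pooled p̂ = (173+278)/(726+1014) = 451/1740 = 0.25920.
SE = √(0.192013 × 0.0023636) = 0.02130.
z = (0.23829 − 0.27416)/0.02130 = -0.03587/0.02130 = -1.68.
p-value = P(Z > -1.684) ≈ 0.9539.

z = -1.68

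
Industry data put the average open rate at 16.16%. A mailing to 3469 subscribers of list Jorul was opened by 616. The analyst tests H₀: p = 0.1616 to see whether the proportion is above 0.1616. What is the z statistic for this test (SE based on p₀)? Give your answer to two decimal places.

z = 2.56

p̂ = 616/3469 ≈ 0.17757.
SE = √(p₀(1−p₀)/n) = √(0.13549/3469) = 0.00625.
z = (0.17757 − 0.1616)/0.00625 = 0.01597/0.00625 = 2.56.
p-value = P(Z > 2.556) ≈ 0.0053.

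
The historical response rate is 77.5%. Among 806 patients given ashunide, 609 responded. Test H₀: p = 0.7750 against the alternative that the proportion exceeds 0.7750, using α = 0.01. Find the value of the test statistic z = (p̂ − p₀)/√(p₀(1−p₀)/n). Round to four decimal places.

p̂ = 609/806 ≈ 0.755583.
SE = √(p₀(1−p₀)/n) = √(0.17437/806) = 0.014709.
z = (0.755583 − 0.775)/0.014709 = -0.019417/0.014709 = -1.3201.
p-value = P(Z > -1.320) ≈ 0.9066; since p > α = 0.01, fail to reject H₀.

z = -1.3201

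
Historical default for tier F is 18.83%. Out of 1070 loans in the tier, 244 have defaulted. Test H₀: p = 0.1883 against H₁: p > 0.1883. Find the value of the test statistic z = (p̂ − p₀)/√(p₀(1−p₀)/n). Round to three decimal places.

p̂ = 244/1070 = 0.228037.
SE = √(p₀(1−p₀)/n) = √(0.15284/1070) = 0.011952.
z = (0.228037 − 0.1883)/0.011952 = 0.039737/0.011952 = 3.325.
p-value = P(Z > 3.325) ≈ 0.0004.

z = 3.325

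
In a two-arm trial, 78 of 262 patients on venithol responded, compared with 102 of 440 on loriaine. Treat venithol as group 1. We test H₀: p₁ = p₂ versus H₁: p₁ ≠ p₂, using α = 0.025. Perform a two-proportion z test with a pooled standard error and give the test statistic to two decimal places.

z = 1.93

p̂₁ = 78/262 ≈ 0.2977, p̂₂ = 102/440 ≈ 0.2318.
Pooled p̂ = (78+102)/(262+440) = 180/702 = 0.2564.
SE = √(0.190664 × 0.00608952) = 0.0341.
z = (0.2977 − 0.2318)/0.0341 = 0.0659/0.0341 = 1.93.
Two-sided p-value ≈ 2·Φ(−1.934) = 0.0531; since p > α = 0.025, fail to reject H₀.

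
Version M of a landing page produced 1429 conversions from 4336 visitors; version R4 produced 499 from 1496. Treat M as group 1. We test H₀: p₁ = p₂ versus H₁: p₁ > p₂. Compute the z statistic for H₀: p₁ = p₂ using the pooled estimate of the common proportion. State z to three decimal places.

z = -0.283

p̂₁ = 1429/4336 ≈ 0.32957, p̂₂ = 499/1496 ≈ 0.33356.
Pooled p̂ = (1429+499)/(4336+1496) = 1928/5832 = 0.33059.
SE = √(p̂(1−p̂)(1/n₁+1/n₂)) = √(0.33059·0.66941·0.000899077) = √(0.000198966) = 0.01411.
z = (0.32957 − 0.33356)/0.01411 = -0.00399/0.01411 = -0.283.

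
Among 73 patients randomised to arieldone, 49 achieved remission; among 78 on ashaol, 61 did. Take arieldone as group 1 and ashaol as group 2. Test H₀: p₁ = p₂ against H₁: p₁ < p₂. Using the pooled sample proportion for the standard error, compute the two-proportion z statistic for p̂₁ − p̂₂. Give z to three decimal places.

z = -1.530

p̂₁ = 49/73 = 0.67123, p̂₂ = 61/78 = 0.78205.
Pooled p̂ = (49+61)/(73+78) = 110/151 = 0.72848.
SE = √(p̂(1−p̂)(1/n₁+1/n₂)) = √(0.72848·0.27152·0.0265191) = √(0.00524544) = 0.07243.
z = (0.67123 − 0.78205)/0.07243 = -0.11082/0.07243 = -1.530.
p-value = P(Z < -1.530) ≈ 0.0630.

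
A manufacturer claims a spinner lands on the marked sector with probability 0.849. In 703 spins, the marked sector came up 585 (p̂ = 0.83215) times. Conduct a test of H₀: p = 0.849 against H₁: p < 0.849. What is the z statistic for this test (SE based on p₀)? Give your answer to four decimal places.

p̂ = 585/703 ≈ 0.832148.
Under H₀, SE = √(0.849·0.151/703) = √(0.00018236) = 0.013504.
z = (0.832148 − 0.849)/0.013504 = -0.016852/0.013504 = -1.2479.
p-value = P(Z < -1.248) ≈ 0.1060.

z = -1.2479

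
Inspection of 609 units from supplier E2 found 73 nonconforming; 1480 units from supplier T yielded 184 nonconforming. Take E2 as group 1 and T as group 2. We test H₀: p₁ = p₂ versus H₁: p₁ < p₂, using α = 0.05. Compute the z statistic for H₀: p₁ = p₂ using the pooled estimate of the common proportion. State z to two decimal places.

p̂₁ = 73/609 ≈ 0.1199, p̂₂ = 184/1480 ≈ 0.1243.
Pooled p̂ = (73+184)/(609+1480) = 257/2089 = 0.1230.
SE = √(0.10789 × 0.00231771) = 0.0158.
z = (0.1199 − 0.1243)/0.0158 = -0.0044/0.0158 = -0.28.
p-value = P(Z < -0.282) ≈ 0.3891. With α = 0.05, fail to reject H₀.

z = -0.28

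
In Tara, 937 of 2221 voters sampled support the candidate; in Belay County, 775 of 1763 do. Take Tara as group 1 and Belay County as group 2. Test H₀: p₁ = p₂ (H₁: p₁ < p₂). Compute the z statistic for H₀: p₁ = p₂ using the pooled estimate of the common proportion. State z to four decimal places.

p̂₁ = 937/2221 ≈ 0.421882, p̂₂ = 775/1763 ≈ 0.439592.
Pooled p̂ = (937+775)/(2221+1763) = 1712/3984 = 0.429719.
SE = √(p̂(1−p̂)(1/n₁+1/n₂)) = √(0.429719·0.570281·0.00101746) = √(0.00024934) = 0.015791.
z = (0.421882 − 0.439592)/0.015791 = -0.017710/0.015791 = -1.1215.

z = -1.1215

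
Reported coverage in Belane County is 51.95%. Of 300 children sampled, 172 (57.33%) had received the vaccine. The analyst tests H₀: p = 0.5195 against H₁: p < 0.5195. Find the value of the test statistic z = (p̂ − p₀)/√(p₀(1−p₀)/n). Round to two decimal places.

z = 1.87

p̂ = 172/300 ≈ 0.5733.
SE = √(p₀(1−p₀)/n) = √(0.24962/300) = 0.0288.
z = (0.5733 − 0.5195)/0.0288 = 0.0538/0.0288 = 1.87.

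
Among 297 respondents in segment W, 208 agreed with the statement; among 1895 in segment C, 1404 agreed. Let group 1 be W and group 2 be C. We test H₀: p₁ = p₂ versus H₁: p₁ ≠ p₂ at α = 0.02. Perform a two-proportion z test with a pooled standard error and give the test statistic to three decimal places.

z = -1.473

p̂₁ = 208/297 ≈ 0.70034, p̂₂ = 1404/1895 ≈ 0.74090.
Pooled p̂ = (208+1404)/(297+1895) = 1612/2192 = 0.73540.
SE = √(0.194586 × 0.00389471) = 0.02753.
z = (0.70034 − 0.74090)/0.02753 = -0.04056/0.02753 = -1.473.
Two-sided p-value ≈ 2·Φ(−1.473) = 0.1407. With α = 0.02, fail to reject H₀.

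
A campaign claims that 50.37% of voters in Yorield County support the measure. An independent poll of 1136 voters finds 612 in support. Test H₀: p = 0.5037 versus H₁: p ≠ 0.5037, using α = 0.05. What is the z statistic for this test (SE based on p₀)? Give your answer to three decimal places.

p̂ = 612/1136 ≈ 0.53873.
SE = √(p₀(1−p₀)/n) = √(0.24999/1136) = 0.01483.
z = (0.53873 − 0.5037)/0.01483 = 0.03503/0.01483 = 2.362.
Two-sided p-value ≈ 2·Φ(−2.362) = 0.0182, so at α = 0.05 we reject H₀.

z = 2.362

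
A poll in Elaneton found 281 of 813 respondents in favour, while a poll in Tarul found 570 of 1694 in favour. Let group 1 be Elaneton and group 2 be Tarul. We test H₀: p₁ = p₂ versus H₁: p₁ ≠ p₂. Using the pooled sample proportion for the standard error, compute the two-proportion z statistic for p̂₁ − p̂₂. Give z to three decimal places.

z = 0.453

p̂₁ = 281/813 = 0.34563, p̂₂ = 570/1694 = 0.33648.
Pooled p̂ = (281+570)/(813+1694) = 851/2507 = 0.33945.
SE = √(0.224224 × 0.00182033) = 0.02020.
z = (0.34563 − 0.33648)/0.02020 = 0.00915/0.02020 = 0.453.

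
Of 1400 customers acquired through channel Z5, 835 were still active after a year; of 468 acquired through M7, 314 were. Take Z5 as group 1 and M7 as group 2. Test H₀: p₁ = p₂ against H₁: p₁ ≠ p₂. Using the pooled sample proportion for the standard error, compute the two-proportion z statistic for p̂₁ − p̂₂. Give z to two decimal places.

z = -2.87

p̂₁ = 835/1400 ≈ 0.5964, p̂₂ = 314/468 ≈ 0.6709.
Pooled p̂ = (835+314)/(1400+468) = 1149/1868 = 0.6151.
SE = √(p̂(1−p̂)(1/n₁+1/n₂)) = √(0.6151·0.3849·0.00285104) = √(0.000674991) = 0.0260.
z = (0.5964 − 0.6709)/0.0260 = -0.0745/0.0260 = -2.87.
Two-sided p-value ≈ 2·Φ(−2.868) = 0.0041.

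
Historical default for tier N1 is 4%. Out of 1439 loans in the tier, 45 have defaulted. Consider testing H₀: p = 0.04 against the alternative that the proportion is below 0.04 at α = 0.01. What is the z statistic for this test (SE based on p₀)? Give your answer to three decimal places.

p̂ = 45/1439 = 0.031272.
SE = √(p₀(1−p₀)/n) = √(0.0384/1439) = 0.005166.
z = (0.031272 − 0.04)/0.005166 = -0.008728/0.005166 = -1.690.
p-value = P(Z < -1.690) ≈ 0.0455. With α = 0.01, fail to reject H₀.

z = -1.690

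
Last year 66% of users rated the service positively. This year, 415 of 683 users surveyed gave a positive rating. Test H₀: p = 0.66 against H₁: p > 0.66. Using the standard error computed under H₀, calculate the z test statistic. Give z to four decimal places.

p̂ = 415/683 = 0.6076135.
Standard error under H₀: √(0.66×0.34/683) = 0.0181260.
z = (0.6076135 − 0.66)/0.0181260 = -0.0523865/0.0181260 = -2.8901.

z = -2.8901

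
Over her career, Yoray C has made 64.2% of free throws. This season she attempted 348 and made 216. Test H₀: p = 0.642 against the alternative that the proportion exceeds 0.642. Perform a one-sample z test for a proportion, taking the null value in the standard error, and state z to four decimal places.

z = -0.8292

p̂ = 216/348 = 0.620690.
Under H₀, SE = √(0.642·0.358/348) = √(0.000660448) = 0.025699.
z = (0.620690 − 0.642)/0.025699 = -0.021310/0.025699 = -0.8292.
p-value = P(Z > -0.829) ≈ 0.7965.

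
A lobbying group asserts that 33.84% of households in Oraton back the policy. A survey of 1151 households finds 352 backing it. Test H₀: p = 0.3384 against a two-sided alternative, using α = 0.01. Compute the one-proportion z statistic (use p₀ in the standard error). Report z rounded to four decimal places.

p̂ = 352/1151 ≈ 0.305821.
Standard error under H₀: √(0.3384×0.6616/1151) = 0.013947.
z = (0.305821 − 0.3384)/0.013947 = -0.032579/0.013947 = -2.3359.
Two-sided p-value ≈ 2·Φ(−2.336) = 0.0195, so at α = 0.01 we fail to reject H₀.

z = -2.3359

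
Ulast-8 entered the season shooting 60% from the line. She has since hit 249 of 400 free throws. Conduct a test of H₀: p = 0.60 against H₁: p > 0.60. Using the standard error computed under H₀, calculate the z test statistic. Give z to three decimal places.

p̂ = 249/400 = 0.62250.
Under H₀, SE = √(0.6·0.4/400) = √(0.0006) = 0.02449.
z = (0.62250 − 0.6)/0.02449 = 0.02250/0.02449 = 0.919.
p-value = P(Z > 0.919) ≈ 0.1792.

z = 0.919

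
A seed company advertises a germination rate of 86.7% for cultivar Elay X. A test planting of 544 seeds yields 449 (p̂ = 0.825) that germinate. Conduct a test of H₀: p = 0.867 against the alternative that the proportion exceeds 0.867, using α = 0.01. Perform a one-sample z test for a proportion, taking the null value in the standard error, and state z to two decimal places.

z = -2.86

p̂ = 449/544 = 0.82537.
Standard error under H₀: √(0.867×0.133/544) = 0.01456.
z = (0.82537 − 0.867)/0.01456 = -0.04163/0.01456 = -2.86.
p-value = P(Z > -2.860) ≈ 0.9979, so at α = 0.01 we fail to reject H₀.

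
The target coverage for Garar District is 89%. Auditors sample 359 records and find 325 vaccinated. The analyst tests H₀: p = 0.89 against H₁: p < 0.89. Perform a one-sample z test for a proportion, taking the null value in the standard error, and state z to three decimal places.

z = 0.926

p̂ = 325/359 ≈ 0.90529.
Under H₀, SE = √(0.89·0.11/359) = √(0.000272702) = 0.01651.
z = (0.90529 − 0.89)/0.01651 = 0.01529/0.01651 = 0.926.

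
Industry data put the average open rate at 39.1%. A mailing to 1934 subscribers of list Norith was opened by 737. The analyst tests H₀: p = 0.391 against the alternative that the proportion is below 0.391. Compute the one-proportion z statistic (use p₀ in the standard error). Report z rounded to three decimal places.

z = -0.894

p̂ = 737/1934 ≈ 0.38108.
Under H₀, SE = √(0.391·0.609/1934) = √(0.000123123) = 0.01110.
z = (0.38108 − 0.391)/0.01110 = -0.00992/0.01110 = -0.894.
p-value = P(Z < -0.894) ≈ 0.1855.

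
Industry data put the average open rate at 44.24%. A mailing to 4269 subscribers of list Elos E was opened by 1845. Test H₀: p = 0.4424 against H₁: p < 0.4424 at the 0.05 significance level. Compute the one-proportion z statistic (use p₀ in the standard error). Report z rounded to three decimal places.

z = -1.344

p̂ = 1845/4269 = 0.432186.
Standard error under H₀: √(0.4424×0.5576/4269) = 0.007602.
z = (0.432186 − 0.4424)/0.007602 = -0.010214/0.007602 = -1.344.
p-value = P(Z < -1.344) ≈ 0.0895; since p > α = 0.05, fail to reject H₀.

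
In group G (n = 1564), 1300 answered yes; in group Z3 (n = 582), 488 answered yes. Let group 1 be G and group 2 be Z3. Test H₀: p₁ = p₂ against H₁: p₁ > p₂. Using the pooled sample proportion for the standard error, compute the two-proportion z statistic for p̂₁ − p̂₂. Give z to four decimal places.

z = -0.4025

p̂₁ = 1300/1564 ≈ 0.831202, p̂₂ = 488/582 ≈ 0.838488.
Pooled p̂ = (1300+488)/(1564+582) = 1788/2146 = 0.833178.
SE = √(0.138992 × 0.0023576) = 0.018102.
z = (0.831202 − 0.838488)/0.018102 = -0.007286/0.018102 = -0.4025.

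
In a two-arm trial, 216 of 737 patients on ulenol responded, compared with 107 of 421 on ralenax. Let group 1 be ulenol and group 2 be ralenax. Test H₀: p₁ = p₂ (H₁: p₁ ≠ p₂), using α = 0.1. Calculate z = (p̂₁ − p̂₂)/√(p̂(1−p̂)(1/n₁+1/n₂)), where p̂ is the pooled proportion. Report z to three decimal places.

p̂₁ = 216/737 = 0.293080, p̂₂ = 107/421 = 0.254157.
Pooled p̂ = (216+107)/(737+421) = 323/1158 = 0.278929.
SE = √(0.201128 × 0.00373215) = 0.027398.
z = (0.293080 − 0.254157)/0.027398 = 0.038923/0.027398 = 1.421.
p-value = 2·P(Z > 1.421) ≈ 0.1554. With α = 0.1, fail to reject H₀.

z = 1.421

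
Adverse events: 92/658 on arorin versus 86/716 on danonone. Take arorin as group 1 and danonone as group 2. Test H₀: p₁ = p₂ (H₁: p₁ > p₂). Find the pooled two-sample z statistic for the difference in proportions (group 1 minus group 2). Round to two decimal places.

z = 1.09

p̂₁ = 92/658 ≈ 0.1398, p̂₂ = 86/716 ≈ 0.1201.
Pooled p̂ = (92+86)/(658+716) = 178/1374 = 0.1295.
SE = √(0.112766 × 0.0029164) = 0.0181.
z = (0.1398 − 0.1201)/0.0181 = 0.0197/0.0181 = 1.09.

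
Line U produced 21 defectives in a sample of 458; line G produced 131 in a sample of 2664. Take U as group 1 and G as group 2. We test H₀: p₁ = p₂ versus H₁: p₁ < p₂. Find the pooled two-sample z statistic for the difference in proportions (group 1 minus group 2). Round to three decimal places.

p̂₁ = 21/458 ≈ 0.04585, p̂₂ = 131/2664 ≈ 0.04917.
Pooled p̂ = (21+131)/(458+2664) = 152/3122 = 0.04869.
SE = √(0.0463163 × 0.00255878) = 0.01089.
z = (0.04585 − 0.04917)/0.01089 = -0.00332/0.01089 = -0.305.
p-value = P(Z < -0.305) ≈ 0.3801.

z = -0.305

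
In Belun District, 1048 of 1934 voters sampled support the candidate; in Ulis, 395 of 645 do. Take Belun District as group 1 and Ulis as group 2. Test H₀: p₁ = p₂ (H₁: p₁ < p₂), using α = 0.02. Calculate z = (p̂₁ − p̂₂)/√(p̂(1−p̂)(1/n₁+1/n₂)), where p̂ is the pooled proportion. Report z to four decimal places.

p̂₁ = 1048/1934 = 0.541882, p̂₂ = 395/645 = 0.612403.
Pooled p̂ = (1048+395)/(1934+645) = 1443/2579 = 0.559519.
SE = √(p̂(1−p̂)(1/n₁+1/n₂)) = √(0.559519·0.440481·0.00206745) = √(0.000509539) = 0.022573.
z = (0.541882 − 0.612403)/0.022573 = -0.070521/0.022573 = -3.1241.
p-value = P(Z < -3.124) ≈ 0.0009, so at α = 0.02 we reject H₀.

z = -3.1241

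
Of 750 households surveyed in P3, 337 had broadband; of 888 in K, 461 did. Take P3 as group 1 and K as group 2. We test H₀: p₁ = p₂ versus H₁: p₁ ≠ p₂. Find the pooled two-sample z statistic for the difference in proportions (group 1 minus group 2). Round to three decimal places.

z = -2.816

p̂₁ = 337/750 ≈ 0.44933, p̂₂ = 461/888 ≈ 0.51914.
Pooled p̂ = (337+461)/(750+888) = 798/1638 = 0.48718.
SE = √(0.249836 × 0.00245946) = 0.02479.
z = (0.44933 − 0.51914)/0.02479 = -0.06981/0.02479 = -2.816.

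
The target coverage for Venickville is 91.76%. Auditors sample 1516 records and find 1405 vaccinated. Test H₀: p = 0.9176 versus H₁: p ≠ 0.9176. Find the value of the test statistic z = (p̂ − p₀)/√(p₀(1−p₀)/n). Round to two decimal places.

p̂ = 1405/1516 = 0.9268.
SE = √(p₀(1−p₀)/n) = √(0.07561/1516) = 0.0071.
z = (0.9268 − 0.9176)/0.0071 = 0.0092/0.0071 = 1.30.
Two-sided p-value ≈ 2·Φ(−1.300) = 0.1936.

z = 1.30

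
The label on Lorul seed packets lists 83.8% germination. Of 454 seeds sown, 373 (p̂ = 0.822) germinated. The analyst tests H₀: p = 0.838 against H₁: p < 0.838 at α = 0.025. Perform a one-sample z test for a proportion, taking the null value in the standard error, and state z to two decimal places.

p̂ = 373/454 = 0.8216.
SE = √(p₀(1−p₀)/n) = √(0.13576/454) = 0.0173.
z = (0.8216 − 0.838)/0.0173 = -0.0164/0.0173 = -0.95.
p-value = P(Z < -0.949) ≈ 0.1713; since p > α = 0.025, fail to reject H₀.

z = -0.95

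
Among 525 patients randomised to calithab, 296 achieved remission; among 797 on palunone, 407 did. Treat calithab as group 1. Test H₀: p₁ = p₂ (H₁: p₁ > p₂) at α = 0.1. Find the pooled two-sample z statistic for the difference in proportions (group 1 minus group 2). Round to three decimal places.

p̂₁ = 296/525 = 0.56381, p̂₂ = 407/797 = 0.51066.
Pooled p̂ = (296+407)/(525+797) = 703/1322 = 0.53177.
SE = √(p̂(1−p̂)(1/n₁+1/n₂)) = √(0.53177·0.46823·0.00315947) = √(0.000786678) = 0.02805.
z = (0.56381 − 0.51066)/0.02805 = 0.05315/0.02805 = 1.895.
p-value = P(Z > 1.895) ≈ 0.0291. With α = 0.1, reject H₀.

z = 1.895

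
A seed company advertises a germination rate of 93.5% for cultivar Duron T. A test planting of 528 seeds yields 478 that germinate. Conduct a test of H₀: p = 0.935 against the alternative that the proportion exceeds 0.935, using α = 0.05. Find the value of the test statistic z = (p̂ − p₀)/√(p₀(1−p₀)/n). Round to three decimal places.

p̂ = 478/528 ≈ 0.90530.
Under H₀, SE = √(0.935·0.065/528) = √(0.000115104) = 0.01073.
z = (0.90530 − 0.935)/0.01073 = -0.02970/0.01073 = -2.768.
p-value = P(Z > -2.768) ≈ 0.9972, so at α = 0.05 we fail to reject H₀.

z = -2.768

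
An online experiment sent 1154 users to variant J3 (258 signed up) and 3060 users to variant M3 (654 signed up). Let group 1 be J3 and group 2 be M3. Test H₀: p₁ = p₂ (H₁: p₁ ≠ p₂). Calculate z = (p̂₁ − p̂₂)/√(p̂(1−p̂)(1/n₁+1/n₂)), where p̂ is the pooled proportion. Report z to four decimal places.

p̂₁ = 258/1154 = 0.223570, p̂₂ = 654/3060 = 0.213725.
Pooled p̂ = (258+654)/(1154+3060) = 912/4214 = 0.216421.
SE = √(p̂(1−p̂)(1/n₁+1/n₂)) = √(0.216421·0.783579·0.00119335) = √(0.000202372) = 0.014226.
z = (0.223570 − 0.213725)/0.014226 = 0.009845/0.014226 = 0.6920.

z = 0.6920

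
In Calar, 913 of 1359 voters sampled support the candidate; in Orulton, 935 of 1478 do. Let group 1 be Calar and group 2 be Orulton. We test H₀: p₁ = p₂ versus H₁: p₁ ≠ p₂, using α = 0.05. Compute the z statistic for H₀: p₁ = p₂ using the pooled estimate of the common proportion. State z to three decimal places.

z = 2.189

p̂₁ = 913/1359 = 0.67182, p̂₂ = 935/1478 = 0.63261.
Pooled p̂ = (913+935)/(1359+1478) = 1848/2837 = 0.65139.
SE = √(p̂(1−p̂)(1/n₁+1/n₂)) = √(0.65139·0.34861·0.00141243) = √(0.000320734) = 0.01791.
z = (0.67182 − 0.63261)/0.01791 = 0.03921/0.01791 = 2.189.
p-value = 2·P(Z > 2.189) ≈ 0.0286. With α = 0.05, reject H₀.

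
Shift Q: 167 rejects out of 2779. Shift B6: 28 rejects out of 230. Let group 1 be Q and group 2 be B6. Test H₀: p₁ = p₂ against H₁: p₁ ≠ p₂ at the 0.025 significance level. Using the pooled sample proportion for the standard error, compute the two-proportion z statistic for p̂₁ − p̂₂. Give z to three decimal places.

z = -3.650

p̂₁ = 167/2779 ≈ 0.06009, p̂₂ = 28/230 ≈ 0.12174.
Pooled p̂ = (167+28)/(2779+230) = 195/3009 = 0.06481.
SE = √(0.0606058 × 0.00470767) = 0.01689.
z = (0.06009 − 0.12174)/0.01689 = -0.06165/0.01689 = -3.650.
Two-sided p-value ≈ 2·Φ(−3.650) = 0.0003; since p < α = 0.025, reject H₀.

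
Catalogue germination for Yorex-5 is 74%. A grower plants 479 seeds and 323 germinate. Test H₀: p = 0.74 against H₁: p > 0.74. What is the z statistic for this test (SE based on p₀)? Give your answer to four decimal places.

p̂ = 323/479 = 0.6743215.
Under H₀, SE = √(0.74·0.26/479) = √(0.00040167) = 0.0200417.
z = (0.6743215 − 0.74)/0.0200417 = -0.0656785/0.0200417 = -3.2771.
p-value = P(Z > -3.277) ≈ 0.9995.

z = -3.2771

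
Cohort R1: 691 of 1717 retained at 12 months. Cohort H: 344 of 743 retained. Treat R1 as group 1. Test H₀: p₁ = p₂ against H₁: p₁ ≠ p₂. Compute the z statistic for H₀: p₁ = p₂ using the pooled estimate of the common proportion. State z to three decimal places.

z = -2.793

p̂₁ = 691/1717 ≈ 0.402446, p̂₂ = 344/743 ≈ 0.462988.
Pooled p̂ = (691+344)/(1717+743) = 1035/2460 = 0.420732.
SE = √(p̂(1−p̂)(1/n₁+1/n₂)) = √(0.420732·0.579268·0.00192831) = √(0.00046996) = 0.021679.
z = (0.402446 − 0.462988)/0.021679 = -0.060542/0.021679 = -2.793.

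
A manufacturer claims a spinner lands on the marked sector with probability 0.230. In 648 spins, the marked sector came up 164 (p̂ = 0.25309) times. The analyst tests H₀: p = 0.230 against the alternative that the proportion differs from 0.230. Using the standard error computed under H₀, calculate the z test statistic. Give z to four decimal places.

z = 1.3965

p̂ = 164/648 = 0.2530864.
Standard error under H₀: √(0.23×0.77/648) = 0.0165319.
z = (0.2530864 − 0.23)/0.0165319 = 0.0230864/0.0165319 = 1.3965.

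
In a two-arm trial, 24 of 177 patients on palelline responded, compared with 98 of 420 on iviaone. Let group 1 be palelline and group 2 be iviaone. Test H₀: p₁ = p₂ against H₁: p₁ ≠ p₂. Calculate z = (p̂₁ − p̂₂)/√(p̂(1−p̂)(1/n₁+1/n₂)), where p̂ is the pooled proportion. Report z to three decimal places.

z = -2.705

p̂₁ = 24/177 = 0.135593, p̂₂ = 98/420 = 0.233333.
Pooled p̂ = (24+98)/(177+420) = 122/597 = 0.204355.
SE = √(p̂(1−p̂)(1/n₁+1/n₂)) = √(0.204355·0.795645·0.00803067) = √(0.00130574) = 0.036135.
z = (0.135593 − 0.233333)/0.036135 = -0.097740/0.036135 = -2.705.
p-value = 2·P(Z > 2.705) ≈ 0.0068.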